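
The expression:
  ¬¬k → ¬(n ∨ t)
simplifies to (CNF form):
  (¬k ∨ ¬n) ∧ (¬k ∨ ¬t)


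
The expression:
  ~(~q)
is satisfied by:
  {q: True}


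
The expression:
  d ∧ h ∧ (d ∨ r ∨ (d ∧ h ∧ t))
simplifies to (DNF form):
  d ∧ h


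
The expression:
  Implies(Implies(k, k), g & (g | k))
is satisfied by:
  {g: True}


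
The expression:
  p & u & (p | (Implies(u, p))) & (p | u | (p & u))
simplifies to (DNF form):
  p & u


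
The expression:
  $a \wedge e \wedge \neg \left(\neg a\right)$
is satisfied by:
  {a: True, e: True}


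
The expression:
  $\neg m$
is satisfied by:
  {m: False}


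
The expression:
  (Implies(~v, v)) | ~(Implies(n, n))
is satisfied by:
  {v: True}


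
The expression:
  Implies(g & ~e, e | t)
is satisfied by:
  {t: True, e: True, g: False}
  {t: True, g: False, e: False}
  {e: True, g: False, t: False}
  {e: False, g: False, t: False}
  {t: True, e: True, g: True}
  {t: True, g: True, e: False}
  {e: True, g: True, t: False}


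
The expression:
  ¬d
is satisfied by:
  {d: False}


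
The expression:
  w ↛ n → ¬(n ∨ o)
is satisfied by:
  {n: True, w: False, o: False}
  {w: False, o: False, n: False}
  {n: True, o: True, w: False}
  {o: True, w: False, n: False}
  {n: True, w: True, o: False}
  {w: True, n: False, o: False}
  {n: True, o: True, w: True}


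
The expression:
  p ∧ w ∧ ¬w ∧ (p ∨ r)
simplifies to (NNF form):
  False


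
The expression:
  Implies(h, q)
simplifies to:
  q | ~h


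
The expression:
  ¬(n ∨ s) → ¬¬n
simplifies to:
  n ∨ s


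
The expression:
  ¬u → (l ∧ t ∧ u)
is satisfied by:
  {u: True}


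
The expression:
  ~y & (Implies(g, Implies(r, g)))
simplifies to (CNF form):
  ~y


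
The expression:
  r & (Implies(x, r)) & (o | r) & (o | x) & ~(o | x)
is never true.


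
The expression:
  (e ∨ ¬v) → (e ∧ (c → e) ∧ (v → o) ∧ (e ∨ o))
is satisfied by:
  {o: True, v: True, e: False}
  {v: True, e: False, o: False}
  {o: True, e: True, v: True}
  {o: True, e: True, v: False}
  {e: True, v: False, o: False}


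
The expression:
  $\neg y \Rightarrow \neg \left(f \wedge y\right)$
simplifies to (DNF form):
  $\text{True}$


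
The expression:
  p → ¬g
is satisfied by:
  {p: False, g: False}
  {g: True, p: False}
  {p: True, g: False}


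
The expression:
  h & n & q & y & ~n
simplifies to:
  False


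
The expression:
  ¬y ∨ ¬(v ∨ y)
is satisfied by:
  {y: False}


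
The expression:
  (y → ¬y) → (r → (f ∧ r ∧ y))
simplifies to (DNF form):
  y ∨ ¬r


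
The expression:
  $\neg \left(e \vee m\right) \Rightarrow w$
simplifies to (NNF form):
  $e \vee m \vee w$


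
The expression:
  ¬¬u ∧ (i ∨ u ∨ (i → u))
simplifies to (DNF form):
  u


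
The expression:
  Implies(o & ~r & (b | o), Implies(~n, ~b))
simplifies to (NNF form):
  n | r | ~b | ~o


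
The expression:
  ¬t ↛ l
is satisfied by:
  {l: True, t: False}
  {t: False, l: False}
  {t: True, l: True}


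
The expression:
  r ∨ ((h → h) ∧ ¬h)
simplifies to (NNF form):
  r ∨ ¬h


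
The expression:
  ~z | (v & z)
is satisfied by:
  {v: True, z: False}
  {z: False, v: False}
  {z: True, v: True}


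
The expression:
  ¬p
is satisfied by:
  {p: False}


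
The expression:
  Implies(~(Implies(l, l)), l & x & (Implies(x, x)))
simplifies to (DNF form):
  True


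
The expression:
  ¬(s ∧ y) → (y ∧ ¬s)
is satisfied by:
  {y: True}


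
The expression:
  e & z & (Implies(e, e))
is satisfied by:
  {z: True, e: True}


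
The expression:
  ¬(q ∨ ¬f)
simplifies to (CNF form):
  f ∧ ¬q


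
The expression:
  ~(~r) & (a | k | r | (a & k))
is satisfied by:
  {r: True}


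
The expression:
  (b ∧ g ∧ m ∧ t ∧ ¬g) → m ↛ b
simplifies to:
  True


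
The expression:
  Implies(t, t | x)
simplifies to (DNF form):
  True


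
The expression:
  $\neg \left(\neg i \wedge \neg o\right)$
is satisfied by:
  {i: True, o: True}
  {i: True, o: False}
  {o: True, i: False}


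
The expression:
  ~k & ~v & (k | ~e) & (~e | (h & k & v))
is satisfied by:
  {v: False, e: False, k: False}


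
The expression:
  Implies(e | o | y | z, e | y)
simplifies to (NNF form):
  e | y | (~o & ~z)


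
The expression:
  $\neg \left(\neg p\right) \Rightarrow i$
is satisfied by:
  {i: True, p: False}
  {p: False, i: False}
  {p: True, i: True}


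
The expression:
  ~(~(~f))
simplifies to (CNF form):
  ~f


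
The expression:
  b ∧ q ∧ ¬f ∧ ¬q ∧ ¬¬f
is never true.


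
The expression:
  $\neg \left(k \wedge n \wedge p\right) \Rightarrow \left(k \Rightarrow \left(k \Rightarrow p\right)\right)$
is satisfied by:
  {p: True, k: False}
  {k: False, p: False}
  {k: True, p: True}


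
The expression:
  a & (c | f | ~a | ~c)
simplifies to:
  a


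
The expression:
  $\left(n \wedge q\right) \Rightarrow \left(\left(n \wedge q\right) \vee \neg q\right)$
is always true.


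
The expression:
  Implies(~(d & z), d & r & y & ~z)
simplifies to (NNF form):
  d & (r | z) & (y | z)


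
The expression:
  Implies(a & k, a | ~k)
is always true.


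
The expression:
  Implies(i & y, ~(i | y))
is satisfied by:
  {y: False, i: False}
  {i: True, y: False}
  {y: True, i: False}


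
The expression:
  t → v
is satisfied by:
  {v: True, t: False}
  {t: False, v: False}
  {t: True, v: True}


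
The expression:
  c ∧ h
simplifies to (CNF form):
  c ∧ h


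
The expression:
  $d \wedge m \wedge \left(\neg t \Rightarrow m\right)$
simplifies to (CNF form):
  $d \wedge m$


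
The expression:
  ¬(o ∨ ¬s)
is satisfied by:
  {s: True, o: False}


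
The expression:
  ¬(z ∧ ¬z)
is always true.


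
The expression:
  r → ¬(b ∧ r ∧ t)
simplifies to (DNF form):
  ¬b ∨ ¬r ∨ ¬t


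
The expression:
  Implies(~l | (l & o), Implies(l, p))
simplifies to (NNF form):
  p | ~l | ~o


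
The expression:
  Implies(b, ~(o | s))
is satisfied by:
  {s: False, b: False, o: False}
  {o: True, s: False, b: False}
  {s: True, o: False, b: False}
  {o: True, s: True, b: False}
  {b: True, o: False, s: False}


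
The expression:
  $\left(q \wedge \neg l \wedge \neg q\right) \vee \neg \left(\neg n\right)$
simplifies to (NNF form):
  $n$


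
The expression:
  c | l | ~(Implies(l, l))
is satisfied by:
  {c: True, l: True}
  {c: True, l: False}
  {l: True, c: False}


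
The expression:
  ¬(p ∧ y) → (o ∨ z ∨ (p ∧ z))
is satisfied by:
  {y: True, o: True, z: True, p: True}
  {y: True, o: True, z: True, p: False}
  {o: True, z: True, p: True, y: False}
  {o: True, z: True, p: False, y: False}
  {y: True, o: True, p: True, z: False}
  {y: True, o: True, p: False, z: False}
  {o: True, p: True, z: False, y: False}
  {o: True, p: False, z: False, y: False}
  {y: True, z: True, p: True, o: False}
  {y: True, z: True, p: False, o: False}
  {z: True, p: True, o: False, y: False}
  {z: True, o: False, p: False, y: False}
  {y: True, p: True, o: False, z: False}


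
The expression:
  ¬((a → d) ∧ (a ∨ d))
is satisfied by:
  {d: False}


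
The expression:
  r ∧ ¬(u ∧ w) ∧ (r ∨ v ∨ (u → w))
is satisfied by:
  {r: True, w: False, u: False}
  {r: True, u: True, w: False}
  {r: True, w: True, u: False}


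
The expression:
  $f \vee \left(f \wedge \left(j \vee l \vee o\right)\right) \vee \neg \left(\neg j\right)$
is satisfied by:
  {f: True, j: True}
  {f: True, j: False}
  {j: True, f: False}


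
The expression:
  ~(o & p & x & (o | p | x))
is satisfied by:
  {p: False, o: False, x: False}
  {x: True, p: False, o: False}
  {o: True, p: False, x: False}
  {x: True, o: True, p: False}
  {p: True, x: False, o: False}
  {x: True, p: True, o: False}
  {o: True, p: True, x: False}


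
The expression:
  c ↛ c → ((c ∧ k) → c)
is always true.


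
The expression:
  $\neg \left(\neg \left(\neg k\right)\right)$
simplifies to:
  $\neg k$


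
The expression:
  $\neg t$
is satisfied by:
  {t: False}


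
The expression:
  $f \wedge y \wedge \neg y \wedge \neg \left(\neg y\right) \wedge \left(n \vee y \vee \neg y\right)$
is never true.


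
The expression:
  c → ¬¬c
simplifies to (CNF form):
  True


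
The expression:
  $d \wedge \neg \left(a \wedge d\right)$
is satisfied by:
  {d: True, a: False}


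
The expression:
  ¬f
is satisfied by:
  {f: False}


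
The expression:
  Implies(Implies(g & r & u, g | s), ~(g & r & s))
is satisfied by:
  {s: False, g: False, r: False}
  {r: True, s: False, g: False}
  {g: True, s: False, r: False}
  {r: True, g: True, s: False}
  {s: True, r: False, g: False}
  {r: True, s: True, g: False}
  {g: True, s: True, r: False}


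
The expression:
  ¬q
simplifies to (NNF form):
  ¬q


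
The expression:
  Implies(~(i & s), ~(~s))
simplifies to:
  s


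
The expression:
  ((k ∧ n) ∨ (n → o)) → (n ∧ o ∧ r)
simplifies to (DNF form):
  (n ∧ o ∧ r) ∨ (n ∧ o ∧ ¬o) ∨ (n ∧ r ∧ ¬k) ∨ (n ∧ ¬k ∧ ¬o)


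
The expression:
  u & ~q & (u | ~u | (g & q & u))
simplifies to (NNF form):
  u & ~q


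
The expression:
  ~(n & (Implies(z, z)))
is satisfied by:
  {n: False}


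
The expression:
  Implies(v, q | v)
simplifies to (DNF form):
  True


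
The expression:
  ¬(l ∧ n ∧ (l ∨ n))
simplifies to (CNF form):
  ¬l ∨ ¬n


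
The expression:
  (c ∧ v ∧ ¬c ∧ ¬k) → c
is always true.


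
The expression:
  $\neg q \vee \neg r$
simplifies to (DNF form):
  $\neg q \vee \neg r$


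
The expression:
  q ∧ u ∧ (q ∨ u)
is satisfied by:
  {u: True, q: True}


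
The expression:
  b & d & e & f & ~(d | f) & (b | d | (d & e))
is never true.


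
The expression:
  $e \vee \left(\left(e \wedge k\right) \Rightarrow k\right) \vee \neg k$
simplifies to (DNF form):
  $\text{True}$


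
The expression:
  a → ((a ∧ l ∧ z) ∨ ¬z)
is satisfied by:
  {l: True, z: False, a: False}
  {l: False, z: False, a: False}
  {a: True, l: True, z: False}
  {a: True, l: False, z: False}
  {z: True, l: True, a: False}
  {z: True, l: False, a: False}
  {z: True, a: True, l: True}


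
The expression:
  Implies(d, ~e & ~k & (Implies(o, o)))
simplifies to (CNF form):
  (~d | ~e) & (~d | ~k)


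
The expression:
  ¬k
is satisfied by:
  {k: False}


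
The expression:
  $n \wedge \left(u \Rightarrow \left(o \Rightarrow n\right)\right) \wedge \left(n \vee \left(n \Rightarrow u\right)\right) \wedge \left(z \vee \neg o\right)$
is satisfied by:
  {z: True, n: True, o: False}
  {n: True, o: False, z: False}
  {z: True, o: True, n: True}


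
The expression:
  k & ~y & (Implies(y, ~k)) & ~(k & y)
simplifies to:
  k & ~y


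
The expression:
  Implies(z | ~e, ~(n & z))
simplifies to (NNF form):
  ~n | ~z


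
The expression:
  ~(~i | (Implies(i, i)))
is never true.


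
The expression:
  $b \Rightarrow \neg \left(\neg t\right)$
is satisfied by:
  {t: True, b: False}
  {b: False, t: False}
  {b: True, t: True}


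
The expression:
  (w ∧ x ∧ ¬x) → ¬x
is always true.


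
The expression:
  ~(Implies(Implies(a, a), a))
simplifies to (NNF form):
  ~a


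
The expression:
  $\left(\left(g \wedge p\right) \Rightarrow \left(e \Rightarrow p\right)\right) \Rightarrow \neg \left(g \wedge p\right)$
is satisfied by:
  {p: False, g: False}
  {g: True, p: False}
  {p: True, g: False}


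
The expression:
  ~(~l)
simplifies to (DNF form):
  l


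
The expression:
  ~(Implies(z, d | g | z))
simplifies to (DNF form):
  False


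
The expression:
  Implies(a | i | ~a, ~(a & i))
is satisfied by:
  {a: False, i: False}
  {i: True, a: False}
  {a: True, i: False}


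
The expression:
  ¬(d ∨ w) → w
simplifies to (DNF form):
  d ∨ w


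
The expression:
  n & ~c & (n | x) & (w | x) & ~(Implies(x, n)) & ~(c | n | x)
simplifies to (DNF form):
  False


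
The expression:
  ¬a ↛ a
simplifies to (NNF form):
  True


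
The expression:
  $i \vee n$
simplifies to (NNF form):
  $i \vee n$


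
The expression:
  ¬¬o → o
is always true.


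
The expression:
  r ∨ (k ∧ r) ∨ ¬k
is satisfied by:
  {r: True, k: False}
  {k: False, r: False}
  {k: True, r: True}


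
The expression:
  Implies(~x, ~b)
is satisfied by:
  {x: True, b: False}
  {b: False, x: False}
  {b: True, x: True}


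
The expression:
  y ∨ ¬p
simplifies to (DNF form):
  y ∨ ¬p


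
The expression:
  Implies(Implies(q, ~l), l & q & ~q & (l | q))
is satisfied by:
  {q: True, l: True}


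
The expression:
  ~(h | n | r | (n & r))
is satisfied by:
  {n: False, r: False, h: False}


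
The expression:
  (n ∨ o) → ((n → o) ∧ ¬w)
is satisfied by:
  {w: False, o: False, n: False}
  {o: True, w: False, n: False}
  {n: True, o: True, w: False}
  {w: True, n: False, o: False}


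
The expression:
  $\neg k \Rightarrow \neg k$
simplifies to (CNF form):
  $\text{True}$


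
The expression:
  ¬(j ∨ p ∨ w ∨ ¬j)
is never true.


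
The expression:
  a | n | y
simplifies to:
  a | n | y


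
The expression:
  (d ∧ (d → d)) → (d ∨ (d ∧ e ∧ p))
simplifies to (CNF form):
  True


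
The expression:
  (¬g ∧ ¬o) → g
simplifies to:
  g ∨ o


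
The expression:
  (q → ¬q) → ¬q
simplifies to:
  True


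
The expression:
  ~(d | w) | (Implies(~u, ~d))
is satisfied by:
  {u: True, d: False}
  {d: False, u: False}
  {d: True, u: True}


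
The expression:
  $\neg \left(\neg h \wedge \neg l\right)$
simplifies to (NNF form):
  $h \vee l$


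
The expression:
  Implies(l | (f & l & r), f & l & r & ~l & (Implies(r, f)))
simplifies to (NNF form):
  ~l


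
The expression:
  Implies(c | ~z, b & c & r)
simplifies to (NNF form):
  (c | z) & (b | ~c) & (r | ~c)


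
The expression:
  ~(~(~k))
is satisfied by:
  {k: False}


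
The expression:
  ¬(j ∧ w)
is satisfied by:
  {w: False, j: False}
  {j: True, w: False}
  {w: True, j: False}


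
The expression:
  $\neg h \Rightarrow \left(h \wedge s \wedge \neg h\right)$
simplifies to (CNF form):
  $h$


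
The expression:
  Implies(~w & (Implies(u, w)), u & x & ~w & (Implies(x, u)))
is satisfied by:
  {u: True, w: True}
  {u: True, w: False}
  {w: True, u: False}


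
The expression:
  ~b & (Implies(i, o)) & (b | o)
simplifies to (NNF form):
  o & ~b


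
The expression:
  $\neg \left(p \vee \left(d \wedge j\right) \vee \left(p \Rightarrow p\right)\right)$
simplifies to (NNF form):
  $\text{False}$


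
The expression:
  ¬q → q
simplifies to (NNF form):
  q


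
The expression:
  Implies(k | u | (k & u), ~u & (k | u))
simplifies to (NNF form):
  ~u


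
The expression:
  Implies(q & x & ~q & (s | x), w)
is always true.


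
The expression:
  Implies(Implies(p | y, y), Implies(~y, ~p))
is always true.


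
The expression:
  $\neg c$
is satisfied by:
  {c: False}


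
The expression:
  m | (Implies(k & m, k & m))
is always true.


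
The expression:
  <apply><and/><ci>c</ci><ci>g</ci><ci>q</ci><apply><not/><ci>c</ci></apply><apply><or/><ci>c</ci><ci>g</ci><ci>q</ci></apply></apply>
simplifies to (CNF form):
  <false/>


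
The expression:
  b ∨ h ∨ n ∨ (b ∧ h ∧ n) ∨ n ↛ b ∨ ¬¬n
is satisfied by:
  {n: True, b: True, h: True}
  {n: True, b: True, h: False}
  {n: True, h: True, b: False}
  {n: True, h: False, b: False}
  {b: True, h: True, n: False}
  {b: True, h: False, n: False}
  {h: True, b: False, n: False}


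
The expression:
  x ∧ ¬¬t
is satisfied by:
  {t: True, x: True}


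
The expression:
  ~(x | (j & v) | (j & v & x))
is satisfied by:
  {x: False, v: False, j: False}
  {j: True, x: False, v: False}
  {v: True, x: False, j: False}


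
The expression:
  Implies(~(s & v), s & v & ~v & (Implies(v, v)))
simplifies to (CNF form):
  s & v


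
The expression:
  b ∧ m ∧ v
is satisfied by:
  {m: True, b: True, v: True}


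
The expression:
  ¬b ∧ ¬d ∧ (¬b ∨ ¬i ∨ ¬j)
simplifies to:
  ¬b ∧ ¬d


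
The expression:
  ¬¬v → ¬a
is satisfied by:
  {v: False, a: False}
  {a: True, v: False}
  {v: True, a: False}


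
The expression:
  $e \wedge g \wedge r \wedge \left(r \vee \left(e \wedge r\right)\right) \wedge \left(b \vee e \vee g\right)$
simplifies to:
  $e \wedge g \wedge r$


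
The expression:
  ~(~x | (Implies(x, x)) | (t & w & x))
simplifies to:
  False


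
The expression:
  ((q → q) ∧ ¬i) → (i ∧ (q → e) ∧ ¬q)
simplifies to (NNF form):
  i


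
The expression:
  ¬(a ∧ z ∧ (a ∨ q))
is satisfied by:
  {z: False, a: False}
  {a: True, z: False}
  {z: True, a: False}


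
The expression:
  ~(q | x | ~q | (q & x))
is never true.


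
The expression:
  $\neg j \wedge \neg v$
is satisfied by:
  {v: False, j: False}


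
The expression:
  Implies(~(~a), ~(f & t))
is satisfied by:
  {t: False, a: False, f: False}
  {f: True, t: False, a: False}
  {a: True, t: False, f: False}
  {f: True, a: True, t: False}
  {t: True, f: False, a: False}
  {f: True, t: True, a: False}
  {a: True, t: True, f: False}


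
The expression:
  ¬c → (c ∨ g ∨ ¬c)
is always true.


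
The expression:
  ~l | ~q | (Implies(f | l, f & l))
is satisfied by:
  {f: True, l: False, q: False}
  {l: False, q: False, f: False}
  {q: True, f: True, l: False}
  {q: True, l: False, f: False}
  {f: True, l: True, q: False}
  {l: True, f: False, q: False}
  {q: True, l: True, f: True}


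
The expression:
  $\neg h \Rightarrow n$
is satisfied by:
  {n: True, h: True}
  {n: True, h: False}
  {h: True, n: False}


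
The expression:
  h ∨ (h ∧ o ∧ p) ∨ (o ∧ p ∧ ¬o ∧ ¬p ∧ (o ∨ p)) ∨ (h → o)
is always true.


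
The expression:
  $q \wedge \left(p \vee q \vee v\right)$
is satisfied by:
  {q: True}


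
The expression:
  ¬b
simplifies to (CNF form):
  ¬b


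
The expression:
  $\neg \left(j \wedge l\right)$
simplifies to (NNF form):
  $\neg j \vee \neg l$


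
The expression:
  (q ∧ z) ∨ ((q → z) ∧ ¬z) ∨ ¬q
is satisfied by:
  {z: True, q: False}
  {q: False, z: False}
  {q: True, z: True}


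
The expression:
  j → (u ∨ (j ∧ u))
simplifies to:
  u ∨ ¬j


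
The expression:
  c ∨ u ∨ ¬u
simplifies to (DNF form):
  True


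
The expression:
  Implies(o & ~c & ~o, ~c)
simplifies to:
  True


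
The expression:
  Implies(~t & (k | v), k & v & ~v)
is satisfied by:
  {t: True, k: False, v: False}
  {t: True, v: True, k: False}
  {t: True, k: True, v: False}
  {t: True, v: True, k: True}
  {v: False, k: False, t: False}


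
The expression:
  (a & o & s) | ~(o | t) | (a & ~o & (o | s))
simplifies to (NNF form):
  (a | ~o) & (a | ~t) & (s | ~o) & (s | ~t)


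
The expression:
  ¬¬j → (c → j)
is always true.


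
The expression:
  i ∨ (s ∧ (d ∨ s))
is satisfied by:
  {i: True, s: True}
  {i: True, s: False}
  {s: True, i: False}


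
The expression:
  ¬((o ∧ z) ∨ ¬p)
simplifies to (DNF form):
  (p ∧ ¬o) ∨ (p ∧ ¬z)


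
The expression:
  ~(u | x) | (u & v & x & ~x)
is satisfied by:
  {x: False, u: False}


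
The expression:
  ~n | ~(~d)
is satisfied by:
  {d: True, n: False}
  {n: False, d: False}
  {n: True, d: True}


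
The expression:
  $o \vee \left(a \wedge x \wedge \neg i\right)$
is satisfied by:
  {x: True, o: True, a: True, i: False}
  {x: True, o: True, a: False, i: False}
  {o: True, a: True, i: False, x: False}
  {o: True, a: False, i: False, x: False}
  {x: True, o: True, i: True, a: True}
  {x: True, o: True, i: True, a: False}
  {o: True, i: True, a: True, x: False}
  {o: True, i: True, a: False, x: False}
  {x: True, i: False, a: True, o: False}


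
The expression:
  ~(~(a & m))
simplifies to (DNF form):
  a & m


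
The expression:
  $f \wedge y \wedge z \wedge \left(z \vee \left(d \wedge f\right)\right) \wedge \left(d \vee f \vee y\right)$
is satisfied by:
  {z: True, f: True, y: True}


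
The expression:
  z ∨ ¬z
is always true.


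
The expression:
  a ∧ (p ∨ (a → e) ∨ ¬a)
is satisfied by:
  {e: True, p: True, a: True}
  {e: True, a: True, p: False}
  {p: True, a: True, e: False}


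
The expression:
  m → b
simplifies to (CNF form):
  b ∨ ¬m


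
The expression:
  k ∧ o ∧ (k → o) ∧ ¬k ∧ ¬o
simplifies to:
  False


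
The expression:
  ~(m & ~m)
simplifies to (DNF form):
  True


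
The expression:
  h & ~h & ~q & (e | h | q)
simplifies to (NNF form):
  False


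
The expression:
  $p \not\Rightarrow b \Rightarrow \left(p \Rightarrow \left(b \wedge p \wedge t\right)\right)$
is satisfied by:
  {b: True, p: False}
  {p: False, b: False}
  {p: True, b: True}


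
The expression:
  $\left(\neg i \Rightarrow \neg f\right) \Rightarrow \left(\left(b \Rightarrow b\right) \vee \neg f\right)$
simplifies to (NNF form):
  $\text{True}$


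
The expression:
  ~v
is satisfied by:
  {v: False}


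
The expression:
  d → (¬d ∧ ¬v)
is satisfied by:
  {d: False}


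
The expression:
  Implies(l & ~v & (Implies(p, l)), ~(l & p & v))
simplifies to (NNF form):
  True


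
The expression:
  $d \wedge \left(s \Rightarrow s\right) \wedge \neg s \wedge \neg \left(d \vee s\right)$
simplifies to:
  $\text{False}$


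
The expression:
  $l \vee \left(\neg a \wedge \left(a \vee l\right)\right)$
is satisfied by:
  {l: True}


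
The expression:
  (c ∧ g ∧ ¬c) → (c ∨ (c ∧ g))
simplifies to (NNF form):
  True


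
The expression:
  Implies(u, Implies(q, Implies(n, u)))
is always true.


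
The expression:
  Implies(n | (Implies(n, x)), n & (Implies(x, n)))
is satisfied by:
  {n: True}


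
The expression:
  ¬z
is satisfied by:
  {z: False}


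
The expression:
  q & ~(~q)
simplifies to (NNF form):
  q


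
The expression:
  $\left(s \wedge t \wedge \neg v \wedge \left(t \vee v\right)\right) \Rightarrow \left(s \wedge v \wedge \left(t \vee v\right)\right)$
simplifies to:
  $v \vee \neg s \vee \neg t$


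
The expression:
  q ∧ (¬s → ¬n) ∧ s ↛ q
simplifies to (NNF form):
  False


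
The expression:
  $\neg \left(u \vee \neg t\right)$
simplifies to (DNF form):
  $t \wedge \neg u$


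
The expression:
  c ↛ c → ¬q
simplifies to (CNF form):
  True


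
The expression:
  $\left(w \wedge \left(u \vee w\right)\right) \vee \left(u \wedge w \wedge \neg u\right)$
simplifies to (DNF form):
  $w$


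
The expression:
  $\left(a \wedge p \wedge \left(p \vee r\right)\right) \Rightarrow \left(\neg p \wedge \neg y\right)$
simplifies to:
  $\neg a \vee \neg p$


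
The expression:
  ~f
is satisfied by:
  {f: False}


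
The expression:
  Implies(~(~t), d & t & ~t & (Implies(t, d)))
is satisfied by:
  {t: False}


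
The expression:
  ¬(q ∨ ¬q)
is never true.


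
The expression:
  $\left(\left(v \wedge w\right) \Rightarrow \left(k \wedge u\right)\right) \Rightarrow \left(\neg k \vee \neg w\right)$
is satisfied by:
  {v: True, u: False, w: False, k: False}
  {v: False, u: False, w: False, k: False}
  {v: True, u: True, w: False, k: False}
  {u: True, v: False, w: False, k: False}
  {v: True, k: True, u: False, w: False}
  {k: True, v: False, u: False, w: False}
  {v: True, k: True, u: True, w: False}
  {k: True, u: True, v: False, w: False}
  {w: True, v: True, k: False, u: False}
  {w: True, k: False, u: False, v: False}
  {v: True, w: True, u: True, k: False}
  {w: True, u: True, k: False, v: False}
  {v: True, w: True, k: True, u: False}


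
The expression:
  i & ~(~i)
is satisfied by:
  {i: True}


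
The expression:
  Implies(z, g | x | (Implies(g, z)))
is always true.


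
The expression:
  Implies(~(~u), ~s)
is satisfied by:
  {s: False, u: False}
  {u: True, s: False}
  {s: True, u: False}


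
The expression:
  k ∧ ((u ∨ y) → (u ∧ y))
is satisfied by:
  {k: True, u: False, y: False}
  {y: True, u: True, k: True}


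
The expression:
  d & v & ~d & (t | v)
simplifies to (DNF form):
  False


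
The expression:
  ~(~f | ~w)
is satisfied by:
  {w: True, f: True}


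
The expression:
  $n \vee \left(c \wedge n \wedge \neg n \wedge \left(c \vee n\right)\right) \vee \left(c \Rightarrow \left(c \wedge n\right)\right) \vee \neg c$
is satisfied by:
  {n: True, c: False}
  {c: False, n: False}
  {c: True, n: True}


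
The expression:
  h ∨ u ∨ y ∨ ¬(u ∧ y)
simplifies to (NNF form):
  True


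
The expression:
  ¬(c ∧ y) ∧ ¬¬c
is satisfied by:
  {c: True, y: False}


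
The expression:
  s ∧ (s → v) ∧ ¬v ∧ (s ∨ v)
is never true.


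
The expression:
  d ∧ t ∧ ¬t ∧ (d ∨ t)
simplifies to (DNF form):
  False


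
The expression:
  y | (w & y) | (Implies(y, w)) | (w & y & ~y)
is always true.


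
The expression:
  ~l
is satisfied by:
  {l: False}


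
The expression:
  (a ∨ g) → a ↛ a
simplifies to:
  ¬a ∧ ¬g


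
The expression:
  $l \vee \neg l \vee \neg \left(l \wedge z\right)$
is always true.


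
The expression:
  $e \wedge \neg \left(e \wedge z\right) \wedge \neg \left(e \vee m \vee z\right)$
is never true.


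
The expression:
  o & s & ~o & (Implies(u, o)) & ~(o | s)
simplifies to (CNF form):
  False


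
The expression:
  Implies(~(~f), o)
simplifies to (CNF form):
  o | ~f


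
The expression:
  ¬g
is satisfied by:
  {g: False}


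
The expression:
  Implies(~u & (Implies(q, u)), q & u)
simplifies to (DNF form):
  q | u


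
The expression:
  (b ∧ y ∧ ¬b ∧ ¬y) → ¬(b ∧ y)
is always true.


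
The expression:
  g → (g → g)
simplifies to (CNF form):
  True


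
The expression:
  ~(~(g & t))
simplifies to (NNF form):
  g & t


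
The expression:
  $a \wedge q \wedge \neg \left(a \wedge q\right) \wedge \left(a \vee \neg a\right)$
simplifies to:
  $\text{False}$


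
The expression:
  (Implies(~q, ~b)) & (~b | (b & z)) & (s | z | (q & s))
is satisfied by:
  {q: True, s: True, z: True, b: False}
  {q: True, z: True, s: False, b: False}
  {s: True, z: True, q: False, b: False}
  {z: True, q: False, s: False, b: False}
  {q: True, s: True, z: False, b: False}
  {s: True, q: False, z: False, b: False}
  {b: True, s: True, q: True, z: True}
  {b: True, q: True, z: True, s: False}


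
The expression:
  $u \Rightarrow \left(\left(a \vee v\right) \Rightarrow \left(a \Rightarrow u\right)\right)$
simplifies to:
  $\text{True}$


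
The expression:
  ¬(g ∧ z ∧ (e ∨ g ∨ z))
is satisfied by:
  {g: False, z: False}
  {z: True, g: False}
  {g: True, z: False}


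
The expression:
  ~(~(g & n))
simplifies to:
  g & n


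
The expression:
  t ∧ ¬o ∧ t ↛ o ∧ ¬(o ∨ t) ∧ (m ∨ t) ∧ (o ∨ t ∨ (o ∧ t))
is never true.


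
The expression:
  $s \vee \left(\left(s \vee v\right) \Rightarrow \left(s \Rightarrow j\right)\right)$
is always true.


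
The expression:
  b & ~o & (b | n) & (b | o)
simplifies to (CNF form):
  b & ~o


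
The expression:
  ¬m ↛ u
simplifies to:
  u ∨ ¬m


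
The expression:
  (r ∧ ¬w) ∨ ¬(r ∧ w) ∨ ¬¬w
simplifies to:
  True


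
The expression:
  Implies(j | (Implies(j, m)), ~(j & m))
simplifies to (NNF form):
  ~j | ~m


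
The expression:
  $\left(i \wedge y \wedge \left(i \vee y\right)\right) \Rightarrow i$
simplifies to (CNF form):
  $\text{True}$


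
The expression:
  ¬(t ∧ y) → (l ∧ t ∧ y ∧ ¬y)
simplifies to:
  t ∧ y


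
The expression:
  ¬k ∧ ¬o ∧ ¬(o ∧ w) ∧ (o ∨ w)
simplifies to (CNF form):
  w ∧ ¬k ∧ ¬o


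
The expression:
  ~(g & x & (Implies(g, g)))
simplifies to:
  ~g | ~x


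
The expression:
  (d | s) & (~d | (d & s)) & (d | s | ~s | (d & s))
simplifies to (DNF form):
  s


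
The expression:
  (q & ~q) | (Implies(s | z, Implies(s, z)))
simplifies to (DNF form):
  z | ~s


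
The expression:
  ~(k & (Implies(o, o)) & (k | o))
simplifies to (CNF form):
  ~k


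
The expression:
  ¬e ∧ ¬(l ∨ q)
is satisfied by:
  {q: False, e: False, l: False}


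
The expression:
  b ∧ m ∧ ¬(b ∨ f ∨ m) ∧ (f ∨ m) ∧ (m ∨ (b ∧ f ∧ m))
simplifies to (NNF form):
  False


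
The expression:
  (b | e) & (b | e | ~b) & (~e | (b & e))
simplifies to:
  b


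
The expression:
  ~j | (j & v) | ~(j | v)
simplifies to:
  v | ~j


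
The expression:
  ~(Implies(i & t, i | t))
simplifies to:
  False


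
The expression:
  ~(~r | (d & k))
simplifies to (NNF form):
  r & (~d | ~k)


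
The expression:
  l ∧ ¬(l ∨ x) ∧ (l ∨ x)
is never true.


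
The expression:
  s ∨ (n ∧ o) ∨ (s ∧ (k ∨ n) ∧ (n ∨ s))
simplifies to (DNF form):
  s ∨ (n ∧ o)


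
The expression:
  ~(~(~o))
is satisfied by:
  {o: False}


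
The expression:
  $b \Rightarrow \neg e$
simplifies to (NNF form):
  $\neg b \vee \neg e$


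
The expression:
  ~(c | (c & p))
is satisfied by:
  {c: False}


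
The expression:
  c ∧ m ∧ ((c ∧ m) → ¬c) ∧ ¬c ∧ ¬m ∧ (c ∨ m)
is never true.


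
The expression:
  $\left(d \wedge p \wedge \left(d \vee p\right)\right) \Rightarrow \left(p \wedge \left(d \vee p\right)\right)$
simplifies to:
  $\text{True}$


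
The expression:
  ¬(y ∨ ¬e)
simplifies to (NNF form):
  e ∧ ¬y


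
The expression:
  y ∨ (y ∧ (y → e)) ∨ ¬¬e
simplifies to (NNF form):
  e ∨ y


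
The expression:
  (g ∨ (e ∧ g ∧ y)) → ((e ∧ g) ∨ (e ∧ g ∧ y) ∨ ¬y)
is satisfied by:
  {e: True, g: False, y: False}
  {g: False, y: False, e: False}
  {y: True, e: True, g: False}
  {y: True, g: False, e: False}
  {e: True, g: True, y: False}
  {g: True, e: False, y: False}
  {y: True, g: True, e: True}


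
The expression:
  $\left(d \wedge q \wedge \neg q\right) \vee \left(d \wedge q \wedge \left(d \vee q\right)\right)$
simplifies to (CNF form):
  $d \wedge q$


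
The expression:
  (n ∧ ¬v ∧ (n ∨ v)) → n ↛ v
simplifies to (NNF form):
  True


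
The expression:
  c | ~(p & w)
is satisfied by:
  {c: True, p: False, w: False}
  {p: False, w: False, c: False}
  {w: True, c: True, p: False}
  {w: True, p: False, c: False}
  {c: True, p: True, w: False}
  {p: True, c: False, w: False}
  {w: True, p: True, c: True}


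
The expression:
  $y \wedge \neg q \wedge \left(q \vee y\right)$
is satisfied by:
  {y: True, q: False}


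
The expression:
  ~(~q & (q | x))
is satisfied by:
  {q: True, x: False}
  {x: False, q: False}
  {x: True, q: True}


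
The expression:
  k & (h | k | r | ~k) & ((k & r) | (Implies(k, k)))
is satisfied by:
  {k: True}


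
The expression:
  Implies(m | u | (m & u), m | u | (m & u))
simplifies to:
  True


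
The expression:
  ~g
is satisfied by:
  {g: False}


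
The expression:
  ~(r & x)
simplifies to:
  ~r | ~x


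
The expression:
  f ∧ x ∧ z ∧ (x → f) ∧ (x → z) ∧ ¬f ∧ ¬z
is never true.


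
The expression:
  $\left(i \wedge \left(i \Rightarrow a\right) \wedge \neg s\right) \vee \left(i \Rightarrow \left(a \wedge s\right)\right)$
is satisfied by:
  {a: True, i: False}
  {i: False, a: False}
  {i: True, a: True}


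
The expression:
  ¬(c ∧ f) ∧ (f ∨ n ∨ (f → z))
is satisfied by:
  {c: False, f: False}
  {f: True, c: False}
  {c: True, f: False}


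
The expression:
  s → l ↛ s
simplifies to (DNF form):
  ¬s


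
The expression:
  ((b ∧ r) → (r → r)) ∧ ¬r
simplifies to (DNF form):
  ¬r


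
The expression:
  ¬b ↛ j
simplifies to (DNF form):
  j ∨ ¬b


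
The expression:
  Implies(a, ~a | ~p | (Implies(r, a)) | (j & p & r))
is always true.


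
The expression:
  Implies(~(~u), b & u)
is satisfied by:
  {b: True, u: False}
  {u: False, b: False}
  {u: True, b: True}


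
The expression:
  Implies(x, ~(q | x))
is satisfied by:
  {x: False}


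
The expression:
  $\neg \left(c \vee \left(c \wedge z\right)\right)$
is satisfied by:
  {c: False}


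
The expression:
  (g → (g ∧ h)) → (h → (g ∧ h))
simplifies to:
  g ∨ ¬h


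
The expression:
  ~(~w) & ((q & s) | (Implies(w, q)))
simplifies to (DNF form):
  q & w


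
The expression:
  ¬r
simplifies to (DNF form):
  ¬r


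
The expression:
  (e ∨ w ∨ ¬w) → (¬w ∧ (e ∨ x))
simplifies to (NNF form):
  ¬w ∧ (e ∨ x)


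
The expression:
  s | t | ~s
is always true.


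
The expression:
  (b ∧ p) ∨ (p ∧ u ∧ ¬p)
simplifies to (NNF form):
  b ∧ p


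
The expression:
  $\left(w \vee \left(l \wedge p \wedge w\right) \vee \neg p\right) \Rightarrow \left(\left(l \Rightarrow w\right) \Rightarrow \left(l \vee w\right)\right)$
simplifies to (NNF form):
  $l \vee p \vee w$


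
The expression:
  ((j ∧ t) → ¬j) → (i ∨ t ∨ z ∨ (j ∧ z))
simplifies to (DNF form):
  i ∨ t ∨ z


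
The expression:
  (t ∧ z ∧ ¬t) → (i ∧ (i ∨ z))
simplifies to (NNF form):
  True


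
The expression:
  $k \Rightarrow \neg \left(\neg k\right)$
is always true.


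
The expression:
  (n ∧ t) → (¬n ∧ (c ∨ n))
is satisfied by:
  {t: False, n: False}
  {n: True, t: False}
  {t: True, n: False}


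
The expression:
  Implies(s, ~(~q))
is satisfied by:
  {q: True, s: False}
  {s: False, q: False}
  {s: True, q: True}


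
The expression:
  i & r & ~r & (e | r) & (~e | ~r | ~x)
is never true.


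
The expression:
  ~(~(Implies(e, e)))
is always true.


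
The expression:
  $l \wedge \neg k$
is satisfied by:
  {l: True, k: False}


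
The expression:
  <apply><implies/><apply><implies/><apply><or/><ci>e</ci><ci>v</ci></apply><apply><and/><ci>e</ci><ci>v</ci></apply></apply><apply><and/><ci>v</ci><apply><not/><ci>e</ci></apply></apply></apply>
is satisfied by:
  {v: True, e: False}
  {e: True, v: False}


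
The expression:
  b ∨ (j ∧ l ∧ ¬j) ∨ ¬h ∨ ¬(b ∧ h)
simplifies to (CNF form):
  True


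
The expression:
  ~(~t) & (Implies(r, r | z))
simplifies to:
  t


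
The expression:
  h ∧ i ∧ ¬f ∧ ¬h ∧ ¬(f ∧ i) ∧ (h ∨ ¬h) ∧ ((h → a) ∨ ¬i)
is never true.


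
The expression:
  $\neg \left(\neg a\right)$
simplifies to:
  $a$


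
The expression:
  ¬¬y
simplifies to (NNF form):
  y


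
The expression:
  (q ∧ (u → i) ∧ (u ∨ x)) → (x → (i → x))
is always true.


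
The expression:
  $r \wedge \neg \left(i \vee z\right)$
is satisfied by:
  {r: True, i: False, z: False}


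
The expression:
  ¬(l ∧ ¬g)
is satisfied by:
  {g: True, l: False}
  {l: False, g: False}
  {l: True, g: True}


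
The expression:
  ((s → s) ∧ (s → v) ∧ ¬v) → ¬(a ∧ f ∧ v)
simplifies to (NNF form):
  True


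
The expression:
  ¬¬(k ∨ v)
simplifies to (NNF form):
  k ∨ v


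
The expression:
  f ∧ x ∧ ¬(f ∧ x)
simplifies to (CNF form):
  False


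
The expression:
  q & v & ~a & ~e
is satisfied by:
  {q: True, v: True, e: False, a: False}


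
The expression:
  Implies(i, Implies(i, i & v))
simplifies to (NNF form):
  v | ~i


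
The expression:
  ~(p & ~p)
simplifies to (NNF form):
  True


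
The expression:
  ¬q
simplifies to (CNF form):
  ¬q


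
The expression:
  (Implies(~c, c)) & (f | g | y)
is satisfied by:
  {c: True, y: True, g: True, f: True}
  {c: True, y: True, g: True, f: False}
  {c: True, y: True, f: True, g: False}
  {c: True, y: True, f: False, g: False}
  {c: True, g: True, f: True, y: False}
  {c: True, g: True, f: False, y: False}
  {c: True, g: False, f: True, y: False}


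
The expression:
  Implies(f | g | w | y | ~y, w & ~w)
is never true.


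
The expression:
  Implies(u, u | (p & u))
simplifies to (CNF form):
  True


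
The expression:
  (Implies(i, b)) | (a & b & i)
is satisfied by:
  {b: True, i: False}
  {i: False, b: False}
  {i: True, b: True}


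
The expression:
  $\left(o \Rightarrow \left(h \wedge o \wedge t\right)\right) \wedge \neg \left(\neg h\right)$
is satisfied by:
  {h: True, t: True, o: False}
  {h: True, o: False, t: False}
  {h: True, t: True, o: True}


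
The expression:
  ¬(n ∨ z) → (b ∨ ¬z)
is always true.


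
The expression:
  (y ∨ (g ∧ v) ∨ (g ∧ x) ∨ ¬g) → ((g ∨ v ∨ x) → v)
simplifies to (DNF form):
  v ∨ (¬g ∧ ¬x) ∨ (¬x ∧ ¬y)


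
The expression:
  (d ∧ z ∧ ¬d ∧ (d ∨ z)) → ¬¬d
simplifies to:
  True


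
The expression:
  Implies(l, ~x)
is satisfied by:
  {l: False, x: False}
  {x: True, l: False}
  {l: True, x: False}


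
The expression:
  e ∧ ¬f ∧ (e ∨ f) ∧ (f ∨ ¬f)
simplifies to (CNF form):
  e ∧ ¬f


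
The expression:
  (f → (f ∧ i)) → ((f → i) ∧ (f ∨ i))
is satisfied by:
  {i: True, f: True}
  {i: True, f: False}
  {f: True, i: False}


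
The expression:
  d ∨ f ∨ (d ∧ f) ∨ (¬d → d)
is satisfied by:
  {d: True, f: True}
  {d: True, f: False}
  {f: True, d: False}


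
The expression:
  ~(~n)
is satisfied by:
  {n: True}


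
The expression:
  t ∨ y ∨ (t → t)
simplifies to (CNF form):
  True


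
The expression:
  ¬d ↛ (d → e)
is never true.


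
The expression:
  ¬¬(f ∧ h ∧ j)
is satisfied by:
  {h: True, j: True, f: True}


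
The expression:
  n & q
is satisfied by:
  {q: True, n: True}


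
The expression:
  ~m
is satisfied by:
  {m: False}


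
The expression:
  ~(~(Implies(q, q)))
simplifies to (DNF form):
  True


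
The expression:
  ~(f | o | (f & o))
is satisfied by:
  {o: False, f: False}


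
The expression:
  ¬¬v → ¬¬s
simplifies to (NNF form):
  s ∨ ¬v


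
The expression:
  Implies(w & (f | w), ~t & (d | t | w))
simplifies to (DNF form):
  ~t | ~w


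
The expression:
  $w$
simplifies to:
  $w$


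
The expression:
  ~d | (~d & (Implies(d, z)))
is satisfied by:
  {d: False}


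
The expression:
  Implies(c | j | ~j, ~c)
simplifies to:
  ~c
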